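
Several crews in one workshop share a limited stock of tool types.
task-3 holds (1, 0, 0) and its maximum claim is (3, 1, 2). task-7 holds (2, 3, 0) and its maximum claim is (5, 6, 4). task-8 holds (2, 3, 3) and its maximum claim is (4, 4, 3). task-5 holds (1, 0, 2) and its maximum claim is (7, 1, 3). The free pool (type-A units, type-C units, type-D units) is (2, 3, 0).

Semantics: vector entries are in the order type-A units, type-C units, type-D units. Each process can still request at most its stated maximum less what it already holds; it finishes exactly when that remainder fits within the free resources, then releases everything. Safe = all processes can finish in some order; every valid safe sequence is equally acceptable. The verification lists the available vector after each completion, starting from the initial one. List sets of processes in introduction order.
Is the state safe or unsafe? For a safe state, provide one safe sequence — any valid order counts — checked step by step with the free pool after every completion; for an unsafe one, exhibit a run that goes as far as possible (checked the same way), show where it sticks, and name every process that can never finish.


UNSAFE — no complete ordering exists.
Key observation: after task-8, task-3 the pool peaks at (5, 6, 3), and each blocked process is short somewhere: task-7 on type-D units; task-5 on type-A units.
Going as far as possible: task-8, task-3; after that, nothing fits. Check, step by step:
  pool = (2, 3, 0)
  task-8: need (2, 1, 0) fits (2, 3, 0); releases (2, 3, 3), pool now (4, 6, 3)
  task-3: need (2, 1, 2) fits (4, 6, 3); releases (1, 0, 0), pool now (5, 6, 3)
  task-7 still needs (3, 3, 4) but only (5, 6, 3) is free — short on type-D units
  task-5 still needs (6, 1, 1) but only (5, 6, 3) is free — short on type-A units
Permanently blocked: task-7 and task-5.


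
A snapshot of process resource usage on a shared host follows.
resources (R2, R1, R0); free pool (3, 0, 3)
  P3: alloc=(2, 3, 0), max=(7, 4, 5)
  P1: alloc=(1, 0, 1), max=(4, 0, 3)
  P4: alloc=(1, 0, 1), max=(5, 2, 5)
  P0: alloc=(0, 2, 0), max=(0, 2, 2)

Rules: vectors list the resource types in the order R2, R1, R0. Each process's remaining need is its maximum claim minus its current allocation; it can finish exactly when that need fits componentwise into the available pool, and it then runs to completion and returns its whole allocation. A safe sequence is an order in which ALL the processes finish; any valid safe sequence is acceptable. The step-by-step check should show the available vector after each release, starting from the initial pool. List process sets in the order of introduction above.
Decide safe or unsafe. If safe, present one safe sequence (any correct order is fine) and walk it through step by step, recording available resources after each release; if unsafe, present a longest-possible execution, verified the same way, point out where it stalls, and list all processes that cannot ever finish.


SAFE. One safe sequence: P0, P1, P4, P3.
Key observation: P1 is the earliest step where a requested resource binds exactly: need (3, 0, 2), pool (3, 2, 3) at its turn.
Verifying each step:
  pool = (3, 0, 3)
  P0 needs (0, 0, 2) <= (3, 0, 3) -> finishes; pool += (0, 2, 0) = (3, 2, 3)
  P1 needs (3, 0, 2) <= (3, 2, 3) -> finishes; pool += (1, 0, 1) = (4, 2, 4)
  P4 needs (4, 2, 4) <= (4, 2, 4) -> finishes; pool += (1, 0, 1) = (5, 2, 5)
  P3 needs (5, 1, 5) <= (5, 2, 5) -> finishes; pool += (2, 3, 0) = (7, 5, 5)


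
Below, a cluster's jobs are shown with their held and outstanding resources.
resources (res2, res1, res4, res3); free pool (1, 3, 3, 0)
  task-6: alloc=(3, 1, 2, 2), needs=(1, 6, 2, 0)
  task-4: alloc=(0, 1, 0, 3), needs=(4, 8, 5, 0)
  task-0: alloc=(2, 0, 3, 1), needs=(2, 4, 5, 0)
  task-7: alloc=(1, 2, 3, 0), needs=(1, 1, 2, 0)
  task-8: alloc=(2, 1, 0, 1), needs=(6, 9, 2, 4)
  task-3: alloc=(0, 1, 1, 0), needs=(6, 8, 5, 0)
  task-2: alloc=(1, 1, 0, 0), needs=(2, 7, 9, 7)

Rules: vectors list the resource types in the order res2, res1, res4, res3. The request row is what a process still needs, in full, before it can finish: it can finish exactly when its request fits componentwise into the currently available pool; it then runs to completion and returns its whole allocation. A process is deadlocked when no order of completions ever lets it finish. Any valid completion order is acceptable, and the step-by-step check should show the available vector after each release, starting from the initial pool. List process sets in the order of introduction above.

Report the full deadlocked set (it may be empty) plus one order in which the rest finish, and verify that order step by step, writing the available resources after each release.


Deadlocked: task-6, task-4, task-8, task-3 and task-2.
Key observation: once task-7, task-0 finish, the pool peaks at (4, 5, 9, 1) — and every remaining process still needs more res1 than that.
The rest can finish in the order task-7, task-0. Verifying each step:
  pool = (1, 3, 3, 0)
  task-7: need (1, 1, 2, 0) fits (1, 3, 3, 0); releases (1, 2, 3, 0), pool now (2, 5, 6, 0)
  task-0: need (2, 4, 5, 0) fits (2, 5, 6, 0); releases (2, 0, 3, 1), pool now (4, 5, 9, 1)
The stuck group stays short no matter what:
  task-6 cannot run: need (1, 6, 2, 0) vs free (4, 5, 9, 1) (insufficient res1)
  task-4 cannot run: need (4, 8, 5, 0) vs free (4, 5, 9, 1) (insufficient res1)
  task-8 cannot run: need (6, 9, 2, 4) vs free (4, 5, 9, 1) (insufficient res2, res1 and res3)
  task-3 cannot run: need (6, 8, 5, 0) vs free (4, 5, 9, 1) (insufficient res2 and res1)
  task-2 cannot run: need (2, 7, 9, 7) vs free (4, 5, 9, 1) (insufficient res1 and res3)


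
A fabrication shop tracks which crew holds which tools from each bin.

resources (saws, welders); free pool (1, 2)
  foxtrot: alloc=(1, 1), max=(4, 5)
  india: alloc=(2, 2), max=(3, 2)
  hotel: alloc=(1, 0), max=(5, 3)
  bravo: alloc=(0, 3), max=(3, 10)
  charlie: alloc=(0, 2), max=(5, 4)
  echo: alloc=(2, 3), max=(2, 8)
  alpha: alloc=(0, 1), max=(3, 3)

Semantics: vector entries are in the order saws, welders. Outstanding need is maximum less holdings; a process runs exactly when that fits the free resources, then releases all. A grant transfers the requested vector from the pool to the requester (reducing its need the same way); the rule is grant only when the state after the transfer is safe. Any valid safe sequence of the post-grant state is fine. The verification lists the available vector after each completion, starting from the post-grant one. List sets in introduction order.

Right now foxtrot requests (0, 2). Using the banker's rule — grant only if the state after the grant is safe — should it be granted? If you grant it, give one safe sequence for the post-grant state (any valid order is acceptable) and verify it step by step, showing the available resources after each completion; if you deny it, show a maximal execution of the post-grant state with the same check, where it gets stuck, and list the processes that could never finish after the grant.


GRANT. The post-grant state is safe; one safe sequence: india, alpha, foxtrot, echo, hotel, bravo, charlie.
Key observation: even at the reduced pool (1, 0), india fits immediately, so safety survives the grant.
Step-by-step check of the post-grant state:
  pool = (1, 0)
  india needs (1, 0) <= (1, 0) -> finishes; pool += (2, 2) = (3, 2)
  alpha needs (3, 2) <= (3, 2) -> finishes; pool += (0, 1) = (3, 3)
  foxtrot needs (3, 2) <= (3, 3) -> finishes; pool += (1, 3) = (4, 6)
  echo needs (0, 5) <= (4, 6) -> finishes; pool += (2, 3) = (6, 9)
  hotel needs (4, 3) <= (6, 9) -> finishes; pool += (1, 0) = (7, 9)
  bravo needs (3, 7) <= (7, 9) -> finishes; pool += (0, 3) = (7, 12)
  charlie needs (5, 2) <= (7, 12) -> finishes; pool += (0, 2) = (7, 14)


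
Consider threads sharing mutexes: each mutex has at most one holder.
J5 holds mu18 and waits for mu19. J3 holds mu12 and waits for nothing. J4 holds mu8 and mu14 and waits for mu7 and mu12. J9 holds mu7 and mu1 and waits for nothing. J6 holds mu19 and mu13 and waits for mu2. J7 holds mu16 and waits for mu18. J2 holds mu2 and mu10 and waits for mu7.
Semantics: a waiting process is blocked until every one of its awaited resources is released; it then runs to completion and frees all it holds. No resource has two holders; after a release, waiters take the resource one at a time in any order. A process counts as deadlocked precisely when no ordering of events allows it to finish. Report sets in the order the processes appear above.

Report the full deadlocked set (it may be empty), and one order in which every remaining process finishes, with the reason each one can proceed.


The deadlocked set is empty.
Key observation: although several processes wait, no cycle exists — each chain bottoms out at a free runner.
A valid finishing order for the others: J9, J2, J3, J6, J5, J7, J4.
Walking it through:
  run J9 (it waits on nothing); releases mu7 and mu1
  J2 waits on mu7 — all released -> runs and releases mu2 and mu10
  run J3 (it waits on nothing); releases mu12
  J6 waits on mu2 — all released -> runs and releases mu19 and mu13
  J5 waits on mu19 — all released -> runs and releases mu18
  J7 waits on mu18 — all released -> runs and releases mu16
  J4 waits on mu7 and mu12 — all released -> runs and releases mu8 and mu14


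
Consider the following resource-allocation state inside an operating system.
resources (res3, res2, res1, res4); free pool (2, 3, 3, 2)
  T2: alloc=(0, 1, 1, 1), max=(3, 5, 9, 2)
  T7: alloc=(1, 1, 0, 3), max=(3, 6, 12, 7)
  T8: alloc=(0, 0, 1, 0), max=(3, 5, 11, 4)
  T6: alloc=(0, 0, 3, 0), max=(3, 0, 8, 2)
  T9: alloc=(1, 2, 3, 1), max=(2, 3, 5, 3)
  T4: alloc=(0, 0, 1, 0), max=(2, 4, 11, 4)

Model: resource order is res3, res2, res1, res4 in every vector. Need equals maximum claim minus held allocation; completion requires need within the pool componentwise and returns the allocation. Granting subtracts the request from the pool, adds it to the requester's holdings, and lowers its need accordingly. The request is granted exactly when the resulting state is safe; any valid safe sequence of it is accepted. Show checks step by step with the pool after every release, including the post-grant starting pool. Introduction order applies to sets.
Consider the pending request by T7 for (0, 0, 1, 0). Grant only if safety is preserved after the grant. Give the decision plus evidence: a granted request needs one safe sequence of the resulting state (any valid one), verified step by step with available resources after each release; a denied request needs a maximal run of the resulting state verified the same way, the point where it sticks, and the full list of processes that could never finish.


DENY. Granting would leave the state unsafe.
Key observation: once T9, T6, T2 finish, the pool peaks at (3, 6, 9, 4) — and every remaining process still needs more res1 than that.
Pretend the grant happened; the run T9, T6, T2 goes as far as possible. Walking it through:
  pool = (2, 3, 2, 2)
  T9 needs (1, 1, 2, 2) <= (2, 3, 2, 2) -> finishes; pool += (1, 2, 3, 1) = (3, 5, 5, 3)
  T6 needs (3, 0, 5, 2) <= (3, 5, 5, 3) -> finishes; pool += (0, 0, 3, 0) = (3, 5, 8, 3)
  T2 needs (3, 4, 8, 1) <= (3, 5, 8, 3) -> finishes; pool += (0, 1, 1, 1) = (3, 6, 9, 4)
  blocked: T7 wants (2, 5, 11, 4), pool (3, 6, 9, 4) — not enough res1
  blocked: T8 wants (3, 5, 10, 4), pool (3, 6, 9, 4) — not enough res1
  blocked: T4 wants (2, 4, 10, 4), pool (3, 6, 9, 4) — not enough res1
Processes that could never finish after the grant: T7, T8 and T4.


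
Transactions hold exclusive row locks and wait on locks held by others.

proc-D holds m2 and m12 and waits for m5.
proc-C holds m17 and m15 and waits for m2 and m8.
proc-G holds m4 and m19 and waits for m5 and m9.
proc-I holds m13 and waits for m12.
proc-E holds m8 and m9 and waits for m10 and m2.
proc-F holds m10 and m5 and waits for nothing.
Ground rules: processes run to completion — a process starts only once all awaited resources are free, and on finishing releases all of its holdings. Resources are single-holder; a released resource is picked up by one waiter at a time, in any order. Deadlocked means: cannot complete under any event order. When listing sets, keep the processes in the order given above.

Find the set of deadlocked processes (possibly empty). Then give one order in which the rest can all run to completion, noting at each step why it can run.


No process is deadlocked.
Key observation: there is no circular wait here — follow any chain and it reaches a process that is free to run now.
The rest can finish in the order proc-F, proc-D, proc-E, proc-G, proc-I, proc-C.
Walking it through:
  proc-F waits on nothing -> runs at once and releases m10 and m5
  run proc-D (all its waits — m5 — are resolved); releases m2 and m12
  run proc-E (all its waits — m10 and m2 — are resolved); releases m8 and m9
  run proc-G (all its waits — m5 and m9 — are resolved); releases m4 and m19
  run proc-I (all its waits — m12 — are resolved); releases m13
  run proc-C (all its waits — m2 and m8 — are resolved); releases m17 and m15


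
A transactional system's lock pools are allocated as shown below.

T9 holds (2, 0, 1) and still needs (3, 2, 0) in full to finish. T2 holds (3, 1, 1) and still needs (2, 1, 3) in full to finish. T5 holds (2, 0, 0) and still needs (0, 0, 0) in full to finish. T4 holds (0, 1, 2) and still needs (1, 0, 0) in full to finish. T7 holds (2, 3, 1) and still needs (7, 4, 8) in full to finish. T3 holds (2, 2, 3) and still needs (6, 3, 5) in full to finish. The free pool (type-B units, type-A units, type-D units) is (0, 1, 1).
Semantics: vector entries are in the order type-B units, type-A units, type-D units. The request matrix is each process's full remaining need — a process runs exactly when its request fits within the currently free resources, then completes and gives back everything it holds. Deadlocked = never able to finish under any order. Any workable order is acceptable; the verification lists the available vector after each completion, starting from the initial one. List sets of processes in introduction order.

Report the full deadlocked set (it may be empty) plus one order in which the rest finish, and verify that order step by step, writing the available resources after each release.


The deadlocked set is empty.
Key observation: T5 fits the free pool immediately, and its release cascades until everyone finishes.
The rest can finish in the order T5, T4, T2, T9, T3, T7. Walking it through:
  pool = (0, 1, 1)
  run T5 (needs (0, 0, 0), free (0, 1, 1)); after release of (2, 0, 0) the pool is (2, 1, 1)
  run T4 (needs (1, 0, 0), free (2, 1, 1)); after release of (0, 1, 2) the pool is (2, 2, 3)
  run T2 (needs (2, 1, 3), free (2, 2, 3)); after release of (3, 1, 1) the pool is (5, 3, 4)
  run T9 (needs (3, 2, 0), free (5, 3, 4)); after release of (2, 0, 1) the pool is (7, 3, 5)
  run T3 (needs (6, 3, 5), free (7, 3, 5)); after release of (2, 2, 3) the pool is (9, 5, 8)
  run T7 (needs (7, 4, 8), free (9, 5, 8)); after release of (2, 3, 1) the pool is (11, 8, 9)


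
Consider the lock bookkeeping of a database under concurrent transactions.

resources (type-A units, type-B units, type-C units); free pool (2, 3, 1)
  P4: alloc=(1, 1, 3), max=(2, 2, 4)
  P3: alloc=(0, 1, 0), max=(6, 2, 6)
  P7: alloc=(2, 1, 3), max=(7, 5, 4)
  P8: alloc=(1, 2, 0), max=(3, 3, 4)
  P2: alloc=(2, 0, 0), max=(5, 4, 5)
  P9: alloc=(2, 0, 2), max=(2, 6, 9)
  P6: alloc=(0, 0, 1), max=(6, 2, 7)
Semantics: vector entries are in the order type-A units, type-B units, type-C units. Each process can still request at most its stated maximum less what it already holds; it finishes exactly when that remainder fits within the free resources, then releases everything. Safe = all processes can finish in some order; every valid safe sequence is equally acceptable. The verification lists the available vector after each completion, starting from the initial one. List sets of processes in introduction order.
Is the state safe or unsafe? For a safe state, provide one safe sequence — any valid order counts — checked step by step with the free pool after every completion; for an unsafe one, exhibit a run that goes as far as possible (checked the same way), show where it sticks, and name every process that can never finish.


UNSAFE — no complete ordering exists.
Key observation: after P4, P8 the pool peaks at (4, 6, 4), and each blocked process is short somewhere: P3 on type-A units, type-C units; P7 on type-A units; P2 on type-C units; P9 on type-C units; P6 on type-A units, type-C units.
A maximal execution: P4, P8 — then nothing else fits. Step-by-step check:
  pool = (2, 3, 1)
  P4 needs (1, 1, 1) <= (2, 3, 1) -> finishes; pool += (1, 1, 3) = (3, 4, 4)
  P8 needs (2, 1, 4) <= (3, 4, 4) -> finishes; pool += (1, 2, 0) = (4, 6, 4)
  blocked: P3 wants (6, 1, 6), pool (4, 6, 4) — not enough type-A units and type-C units
  blocked: P7 wants (5, 4, 1), pool (4, 6, 4) — not enough type-A units
  blocked: P2 wants (3, 4, 5), pool (4, 6, 4) — not enough type-C units
  blocked: P9 wants (0, 6, 7), pool (4, 6, 4) — not enough type-C units
  blocked: P6 wants (6, 2, 6), pool (4, 6, 4) — not enough type-A units and type-C units
Permanently blocked: P3, P7, P2, P9 and P6.


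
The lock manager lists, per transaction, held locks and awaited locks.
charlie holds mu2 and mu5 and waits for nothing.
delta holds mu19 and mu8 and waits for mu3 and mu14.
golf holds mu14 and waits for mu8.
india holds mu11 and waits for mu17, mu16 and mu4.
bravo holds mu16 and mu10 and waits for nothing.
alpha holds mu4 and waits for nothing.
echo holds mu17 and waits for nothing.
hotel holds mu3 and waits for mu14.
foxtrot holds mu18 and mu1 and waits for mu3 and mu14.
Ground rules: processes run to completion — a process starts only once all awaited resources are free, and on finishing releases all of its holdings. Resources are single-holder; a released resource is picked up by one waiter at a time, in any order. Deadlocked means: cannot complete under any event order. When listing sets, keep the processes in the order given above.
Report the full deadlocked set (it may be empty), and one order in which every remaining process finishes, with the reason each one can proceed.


Deadlocked: delta, golf, hotel and foxtrot.
Key observation: the loop delta -> golf -> delta blocks itself forever; hotel is caught in further circular waits and foxtrot waits into the deadlock from upstream.
The rest can finish in the order echo, charlie, alpha, bravo, india.
Verifying each step:
  run echo (it waits on nothing); releases mu17
  run charlie (it waits on nothing); releases mu2 and mu5
  run alpha (it waits on nothing); releases mu4
  run bravo (it waits on nothing); releases mu16 and mu10
  run india (all its waits — mu17, mu16 and mu4 — are resolved); releases mu11


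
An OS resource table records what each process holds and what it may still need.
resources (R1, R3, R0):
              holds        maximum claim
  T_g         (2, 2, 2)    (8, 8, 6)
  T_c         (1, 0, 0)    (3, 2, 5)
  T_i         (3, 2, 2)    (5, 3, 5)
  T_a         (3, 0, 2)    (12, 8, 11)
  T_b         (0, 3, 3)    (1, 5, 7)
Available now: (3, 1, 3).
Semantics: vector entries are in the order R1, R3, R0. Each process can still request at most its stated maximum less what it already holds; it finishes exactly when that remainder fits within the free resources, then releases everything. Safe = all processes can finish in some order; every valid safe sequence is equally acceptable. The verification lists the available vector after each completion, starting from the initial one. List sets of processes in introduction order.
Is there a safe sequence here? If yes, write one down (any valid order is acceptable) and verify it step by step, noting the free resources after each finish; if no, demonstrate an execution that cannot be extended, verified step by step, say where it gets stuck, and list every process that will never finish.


The state is SAFE; one workable sequence: T_i, T_b, T_c, T_g, T_a.
Key observation: the first exact fit in this order is T_i — it needs (2, 1, 3) with (3, 1, 3) free, meeting a requested resource to the last unit.
Verifying each step:
  pool = (3, 1, 3)
  T_i needs (2, 1, 3) <= (3, 1, 3) -> finishes; pool += (3, 2, 2) = (6, 3, 5)
  T_b needs (1, 2, 4) <= (6, 3, 5) -> finishes; pool += (0, 3, 3) = (6, 6, 8)
  T_c needs (2, 2, 5) <= (6, 6, 8) -> finishes; pool += (1, 0, 0) = (7, 6, 8)
  T_g needs (6, 6, 4) <= (7, 6, 8) -> finishes; pool += (2, 2, 2) = (9, 8, 10)
  T_a needs (9, 8, 9) <= (9, 8, 10) -> finishes; pool += (3, 0, 2) = (12, 8, 12)


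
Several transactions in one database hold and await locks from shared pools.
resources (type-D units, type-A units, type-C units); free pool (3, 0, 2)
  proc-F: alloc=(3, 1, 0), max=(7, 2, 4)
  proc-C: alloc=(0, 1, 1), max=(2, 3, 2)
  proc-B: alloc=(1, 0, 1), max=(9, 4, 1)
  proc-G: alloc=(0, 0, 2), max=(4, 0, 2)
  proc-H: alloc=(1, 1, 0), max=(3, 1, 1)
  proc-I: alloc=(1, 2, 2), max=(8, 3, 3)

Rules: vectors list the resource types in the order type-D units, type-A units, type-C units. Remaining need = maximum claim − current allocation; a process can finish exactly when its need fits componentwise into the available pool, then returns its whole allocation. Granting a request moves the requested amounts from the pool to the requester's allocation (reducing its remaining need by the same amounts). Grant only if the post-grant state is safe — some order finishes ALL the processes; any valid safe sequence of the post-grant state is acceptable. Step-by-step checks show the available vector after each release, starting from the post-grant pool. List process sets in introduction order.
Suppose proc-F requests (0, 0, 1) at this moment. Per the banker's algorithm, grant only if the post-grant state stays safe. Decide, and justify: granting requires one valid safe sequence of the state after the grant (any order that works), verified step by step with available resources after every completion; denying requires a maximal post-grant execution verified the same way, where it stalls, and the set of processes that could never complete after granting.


GRANT: granting preserves safety; a valid post-grant sequence is proc-H, proc-G, proc-F, proc-I, proc-C, proc-B.
Key observation: (3, 0, 1) free after granting still covers proc-H first, and each release covers the next.
Step-by-step check of the post-grant state:
  pool = (3, 0, 1)
  proc-H: need (2, 0, 1) fits (3, 0, 1); releases (1, 1, 0), pool now (4, 1, 1)
  proc-G: need (4, 0, 0) fits (4, 1, 1); releases (0, 0, 2), pool now (4, 1, 3)
  proc-F: need (4, 1, 3) fits (4, 1, 3); releases (3, 1, 1), pool now (7, 2, 4)
  proc-I: need (7, 1, 1) fits (7, 2, 4); releases (1, 2, 2), pool now (8, 4, 6)
  proc-C: need (2, 2, 1) fits (8, 4, 6); releases (0, 1, 1), pool now (8, 5, 7)
  proc-B: need (8, 4, 0) fits (8, 5, 7); releases (1, 0, 1), pool now (9, 5, 8)


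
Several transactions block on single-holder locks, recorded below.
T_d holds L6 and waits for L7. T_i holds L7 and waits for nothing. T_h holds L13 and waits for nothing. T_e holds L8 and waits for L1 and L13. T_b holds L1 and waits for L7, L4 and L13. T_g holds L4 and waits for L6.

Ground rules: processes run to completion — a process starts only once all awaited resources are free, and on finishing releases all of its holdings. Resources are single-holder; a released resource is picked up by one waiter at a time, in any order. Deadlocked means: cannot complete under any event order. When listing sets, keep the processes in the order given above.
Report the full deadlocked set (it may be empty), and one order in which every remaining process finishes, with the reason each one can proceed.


No process is deadlocked.
Key observation: the waits form no ring: some process can always run, and its releases unblock the others one by one.
The rest can finish in the order T_h, T_i, T_d, T_g, T_b, T_e.
Check, step by step:
  T_h waits on nothing -> runs at once and releases L13
  T_i waits on nothing -> runs at once and releases L7
  run T_d (all its waits — L7 — are resolved); releases L6
  run T_g (all its waits — L6 — are resolved); releases L4
  run T_b (all its waits — L7, L4 and L13 — are resolved); releases L1
  run T_e (all its waits — L1 and L13 — are resolved); releases L8


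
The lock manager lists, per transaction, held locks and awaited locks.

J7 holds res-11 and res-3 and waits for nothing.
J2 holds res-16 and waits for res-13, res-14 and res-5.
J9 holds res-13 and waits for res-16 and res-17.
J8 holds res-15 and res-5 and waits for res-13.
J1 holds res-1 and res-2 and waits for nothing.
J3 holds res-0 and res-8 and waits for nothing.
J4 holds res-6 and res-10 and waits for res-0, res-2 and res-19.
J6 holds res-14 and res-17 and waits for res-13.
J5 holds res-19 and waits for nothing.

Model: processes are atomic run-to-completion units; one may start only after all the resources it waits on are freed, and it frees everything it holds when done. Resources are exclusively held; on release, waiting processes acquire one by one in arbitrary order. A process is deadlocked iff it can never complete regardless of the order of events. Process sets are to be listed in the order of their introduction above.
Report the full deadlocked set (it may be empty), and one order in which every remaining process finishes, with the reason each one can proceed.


The deadlocked set is J2, J9, J8 and J6.
Key observation: nobody on the ring J2 -> J9 -> J2 can start until another member finishes, which never happens; J8 and J6 are caught in further circular waits.
A valid finishing order for the others: J3, J5, J1, J4, J7.
Check, step by step:
  J3 waits on nothing -> runs at once and releases res-0 and res-8
  J5 waits on nothing -> runs at once and releases res-19
  J1 waits on nothing -> runs at once and releases res-1 and res-2
  J4 waits on res-0, res-2 and res-19 — all released -> runs and releases res-6 and res-10
  J7 waits on nothing -> runs at once and releases res-11 and res-3


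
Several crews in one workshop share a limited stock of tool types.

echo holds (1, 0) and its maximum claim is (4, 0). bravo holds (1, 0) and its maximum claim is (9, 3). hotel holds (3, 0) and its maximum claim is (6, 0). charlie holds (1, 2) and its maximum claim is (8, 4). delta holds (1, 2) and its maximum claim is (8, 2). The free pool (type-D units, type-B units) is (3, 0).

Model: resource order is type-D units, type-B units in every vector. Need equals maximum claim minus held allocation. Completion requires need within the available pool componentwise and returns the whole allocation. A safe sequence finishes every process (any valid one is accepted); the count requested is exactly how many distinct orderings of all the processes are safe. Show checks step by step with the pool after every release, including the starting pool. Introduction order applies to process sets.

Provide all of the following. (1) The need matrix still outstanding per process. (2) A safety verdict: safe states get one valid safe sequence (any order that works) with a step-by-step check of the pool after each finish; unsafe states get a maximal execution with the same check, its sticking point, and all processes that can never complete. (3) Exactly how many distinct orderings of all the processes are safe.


(1) Need matrix, components ordered type-D units, type-B units:
  echo: (3, 0)
  bravo: (8, 3)
  hotel: (3, 0)
  charlie: (7, 2)
  delta: (7, 0)
(2) The state is SAFE; one workable sequence: hotel, echo, delta, charlie, bravo.
Key observation: hotel is the earliest step where a requested resource binds exactly: need (3, 0), pool (3, 0) at its turn.
Check, step by step:
  pool = (3, 0)
  run hotel (needs (3, 0), free (3, 0)); after release of (3, 0) the pool is (6, 0)
  run echo (needs (3, 0), free (6, 0)); after release of (1, 0) the pool is (7, 0)
  run delta (needs (7, 0), free (7, 0)); after release of (1, 2) the pool is (8, 2)
  run charlie (needs (7, 2), free (8, 2)); after release of (1, 2) the pool is (9, 4)
  run bravo (needs (8, 3), free (9, 4)); after release of (1, 0) the pool is (10, 4)
(3) Exactly 2 of the possible complete orderings are safe sequences.


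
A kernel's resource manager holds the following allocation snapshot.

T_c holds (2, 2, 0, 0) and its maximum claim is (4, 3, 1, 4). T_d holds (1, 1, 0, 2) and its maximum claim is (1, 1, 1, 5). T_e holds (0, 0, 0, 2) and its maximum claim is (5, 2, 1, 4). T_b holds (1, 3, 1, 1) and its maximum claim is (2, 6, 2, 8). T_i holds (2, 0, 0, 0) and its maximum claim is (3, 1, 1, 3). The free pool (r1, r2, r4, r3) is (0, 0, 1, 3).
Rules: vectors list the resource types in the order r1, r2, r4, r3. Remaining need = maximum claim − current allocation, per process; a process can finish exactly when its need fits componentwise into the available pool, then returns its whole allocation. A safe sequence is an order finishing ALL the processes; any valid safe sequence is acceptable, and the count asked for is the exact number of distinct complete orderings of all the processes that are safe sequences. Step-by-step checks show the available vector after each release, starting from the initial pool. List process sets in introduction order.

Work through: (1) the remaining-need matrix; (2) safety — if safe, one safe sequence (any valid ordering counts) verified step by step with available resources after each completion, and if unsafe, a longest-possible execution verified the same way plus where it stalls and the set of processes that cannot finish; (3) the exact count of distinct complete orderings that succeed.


(1) Need matrix, components ordered r1, r2, r4, r3:
  T_c: (2, 1, 1, 4)
  T_d: (0, 0, 1, 3)
  T_e: (5, 2, 1, 2)
  T_b: (1, 3, 1, 7)
  T_i: (1, 1, 1, 3)
(2) SAFE. One safe sequence: T_d, T_i, T_c, T_e, T_b.
Key observation: T_d marks the first exact bind of the order: its need (0, 0, 1, 3) fits the free (0, 0, 1, 3) with zero slack on a requested resource.
Verifying each step:
  pool = (0, 0, 1, 3)
  T_d: need (0, 0, 1, 3) fits (0, 0, 1, 3); releases (1, 1, 0, 2), pool now (1, 1, 1, 5)
  T_i: need (1, 1, 1, 3) fits (1, 1, 1, 5); releases (2, 0, 0, 0), pool now (3, 1, 1, 5)
  T_c: need (2, 1, 1, 4) fits (3, 1, 1, 5); releases (2, 2, 0, 0), pool now (5, 3, 1, 5)
  T_e: need (5, 2, 1, 2) fits (5, 3, 1, 5); releases (0, 0, 0, 2), pool now (5, 3, 1, 7)
  T_b: need (1, 3, 1, 7) fits (5, 3, 1, 7); releases (1, 3, 1, 1), pool now (6, 6, 2, 8)
(3) Exactly 1 of the possible complete orderings is a safe sequence.


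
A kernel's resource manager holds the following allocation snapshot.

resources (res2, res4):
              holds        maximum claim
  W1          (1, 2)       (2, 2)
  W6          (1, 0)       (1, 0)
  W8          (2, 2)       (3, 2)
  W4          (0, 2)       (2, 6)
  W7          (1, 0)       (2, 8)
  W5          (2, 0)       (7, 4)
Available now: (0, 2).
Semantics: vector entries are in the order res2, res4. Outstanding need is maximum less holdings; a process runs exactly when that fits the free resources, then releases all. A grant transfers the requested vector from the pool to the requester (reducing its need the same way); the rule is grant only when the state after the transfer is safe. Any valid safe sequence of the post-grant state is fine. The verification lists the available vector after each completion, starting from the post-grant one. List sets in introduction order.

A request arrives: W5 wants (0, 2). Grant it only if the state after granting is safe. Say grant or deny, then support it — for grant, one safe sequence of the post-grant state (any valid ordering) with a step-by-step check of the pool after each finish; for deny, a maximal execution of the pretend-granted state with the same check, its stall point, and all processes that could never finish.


DENY. Granting would leave the state unsafe.
Key observation: after W6, W1, W8, W4 the pool peaks at (4, 6), and each blocked process is short somewhere: W7 on res4; W5 on res2.
On the post-grant state, W6, W1, W8, W4 is a maximal run — nothing extends it. Check, step by step:
  pool = (0, 0)
  W6 needs (0, 0) <= (0, 0) -> finishes; pool += (1, 0) = (1, 0)
  W1 needs (1, 0) <= (1, 0) -> finishes; pool += (1, 2) = (2, 2)
  W8 needs (1, 0) <= (2, 2) -> finishes; pool += (2, 2) = (4, 4)
  W4 needs (2, 4) <= (4, 4) -> finishes; pool += (0, 2) = (4, 6)
  W7 still needs (1, 8) but only (4, 6) is free — short on res4
  W5 still needs (5, 2) but only (4, 6) is free — short on res2
Had the request been granted, W7 and W5 could never finish.


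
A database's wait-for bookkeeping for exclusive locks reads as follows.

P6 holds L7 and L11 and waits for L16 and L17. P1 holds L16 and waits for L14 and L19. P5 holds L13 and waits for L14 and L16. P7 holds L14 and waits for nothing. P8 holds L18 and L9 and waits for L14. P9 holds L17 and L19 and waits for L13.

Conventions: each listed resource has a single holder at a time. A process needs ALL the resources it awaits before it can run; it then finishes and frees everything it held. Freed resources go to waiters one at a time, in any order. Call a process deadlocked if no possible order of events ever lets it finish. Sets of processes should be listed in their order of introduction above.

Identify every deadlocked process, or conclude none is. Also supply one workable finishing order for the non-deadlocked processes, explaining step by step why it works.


Deadlocked: P6, P1, P5 and P9.
Key observation: the loop P1 -> P9 -> P5 -> P1 blocks itself forever; P6 waits into the deadlock from upstream.
A valid finishing order for the others: P7, P8.
Verifying each step:
  P7 waits on nothing -> runs at once and releases L14
  P8: everything it awaited (L14) is free; runs, freeing L18 and L9


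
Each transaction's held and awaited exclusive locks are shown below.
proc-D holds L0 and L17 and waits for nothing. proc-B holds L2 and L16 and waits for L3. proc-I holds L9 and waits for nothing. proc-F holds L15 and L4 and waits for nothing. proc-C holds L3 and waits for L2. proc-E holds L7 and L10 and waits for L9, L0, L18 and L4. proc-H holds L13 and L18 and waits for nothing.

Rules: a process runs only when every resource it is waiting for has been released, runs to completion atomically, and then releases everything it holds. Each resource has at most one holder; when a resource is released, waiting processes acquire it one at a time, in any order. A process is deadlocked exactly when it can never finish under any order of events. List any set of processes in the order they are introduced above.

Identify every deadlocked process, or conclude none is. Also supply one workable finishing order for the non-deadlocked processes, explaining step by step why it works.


Deadlocked set: proc-B and proc-C.
Key observation: nobody on the ring proc-B -> proc-C -> proc-B can start until another member finishes, which never happens; no other process is dragged down with it.
The rest can finish in the order proc-F, proc-D, proc-I, proc-H, proc-E.
Step-by-step check:
  proc-F: no waits; runs immediately, freeing L15 and L4
  proc-D: no waits; runs immediately, freeing L0 and L17
  proc-I: no waits; runs immediately, freeing L9
  proc-H: no waits; runs immediately, freeing L13 and L18
  proc-E: everything it awaited (L9, L0, L18 and L4) is free; runs, freeing L7 and L10


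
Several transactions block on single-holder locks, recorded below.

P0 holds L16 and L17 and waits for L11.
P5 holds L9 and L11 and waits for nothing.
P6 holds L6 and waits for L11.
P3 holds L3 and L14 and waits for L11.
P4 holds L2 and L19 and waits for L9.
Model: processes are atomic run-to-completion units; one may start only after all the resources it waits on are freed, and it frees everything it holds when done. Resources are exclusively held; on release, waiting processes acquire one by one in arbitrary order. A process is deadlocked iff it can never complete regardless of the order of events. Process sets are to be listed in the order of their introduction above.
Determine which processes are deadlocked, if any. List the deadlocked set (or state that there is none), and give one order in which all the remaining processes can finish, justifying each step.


Nothing here is deadlocked.
Key observation: every chain of waits terminates; starting from the processes that wait on nothing, all the rest unlock in turn.
The rest can finish in the order P5, P3, P0, P4, P6.
Verifying each step:
  P5 waits on nothing -> runs at once and releases L9 and L11
  run P3 (all its waits — L11 — are resolved); releases L3 and L14
  run P0 (all its waits — L11 — are resolved); releases L16 and L17
  run P4 (all its waits — L9 — are resolved); releases L2 and L19
  run P6 (all its waits — L11 — are resolved); releases L6


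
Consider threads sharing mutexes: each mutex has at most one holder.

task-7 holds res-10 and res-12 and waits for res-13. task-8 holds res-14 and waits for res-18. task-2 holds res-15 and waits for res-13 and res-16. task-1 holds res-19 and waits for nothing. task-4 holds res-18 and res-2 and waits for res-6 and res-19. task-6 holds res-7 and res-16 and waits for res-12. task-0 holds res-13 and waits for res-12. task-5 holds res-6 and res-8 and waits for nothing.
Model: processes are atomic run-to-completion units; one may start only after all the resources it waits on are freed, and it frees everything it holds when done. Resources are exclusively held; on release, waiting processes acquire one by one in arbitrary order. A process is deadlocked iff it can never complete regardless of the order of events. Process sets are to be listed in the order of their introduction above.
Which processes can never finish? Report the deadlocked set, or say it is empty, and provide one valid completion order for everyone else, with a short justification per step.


The deadlocked set is task-7, task-2, task-6 and task-0.
Key observation: nobody on the ring task-7 -> task-0 -> task-7 can start until another member finishes, which never happens; task-2 and task-6 wait into the deadlock from upstream.
The rest can finish in the order task-5, task-1, task-4, task-8.
Verifying each step:
  task-5: no waits; runs immediately, freeing res-6 and res-8
  task-1: no waits; runs immediately, freeing res-19
  run task-4 (all its waits — res-6 and res-19 — are resolved); releases res-18 and res-2
  run task-8 (all its waits — res-18 — are resolved); releases res-14


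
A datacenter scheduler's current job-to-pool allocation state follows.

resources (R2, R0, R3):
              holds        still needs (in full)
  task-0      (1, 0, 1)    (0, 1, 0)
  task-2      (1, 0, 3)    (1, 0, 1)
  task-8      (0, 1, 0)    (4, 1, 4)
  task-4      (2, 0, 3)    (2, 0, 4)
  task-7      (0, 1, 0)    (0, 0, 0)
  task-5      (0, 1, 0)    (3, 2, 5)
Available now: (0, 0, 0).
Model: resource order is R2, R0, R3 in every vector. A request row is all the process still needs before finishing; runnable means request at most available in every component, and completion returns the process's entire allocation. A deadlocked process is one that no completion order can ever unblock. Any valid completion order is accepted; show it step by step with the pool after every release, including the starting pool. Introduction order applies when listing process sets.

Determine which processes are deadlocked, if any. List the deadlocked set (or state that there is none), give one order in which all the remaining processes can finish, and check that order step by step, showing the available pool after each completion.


No process is deadlocked.
Key observation: there is always a runnable process — task-7 first — so the state unwinds completely.
The rest can finish in the order task-7, task-0, task-2, task-4, task-8, task-5. Check, step by step:
  pool = (0, 0, 0)
  task-7 needs (0, 0, 0) <= (0, 0, 0) -> finishes; pool += (0, 1, 0) = (0, 1, 0)
  task-0 needs (0, 1, 0) <= (0, 1, 0) -> finishes; pool += (1, 0, 1) = (1, 1, 1)
  task-2 needs (1, 0, 1) <= (1, 1, 1) -> finishes; pool += (1, 0, 3) = (2, 1, 4)
  task-4 needs (2, 0, 4) <= (2, 1, 4) -> finishes; pool += (2, 0, 3) = (4, 1, 7)
  task-8 needs (4, 1, 4) <= (4, 1, 7) -> finishes; pool += (0, 1, 0) = (4, 2, 7)
  task-5 needs (3, 2, 5) <= (4, 2, 7) -> finishes; pool += (0, 1, 0) = (4, 3, 7)
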